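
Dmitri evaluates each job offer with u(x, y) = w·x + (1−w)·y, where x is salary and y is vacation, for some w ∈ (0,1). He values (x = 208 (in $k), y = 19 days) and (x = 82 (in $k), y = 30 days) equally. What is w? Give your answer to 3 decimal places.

Indifference: w·208 + (1−w)·19 = w·82 + (1−w)·30.
Collecting terms: w·126 = (1−w)·11.
The marginal rate of substitution is 11/126, so w = 11/(126+11) = 0.080.

w = 0.080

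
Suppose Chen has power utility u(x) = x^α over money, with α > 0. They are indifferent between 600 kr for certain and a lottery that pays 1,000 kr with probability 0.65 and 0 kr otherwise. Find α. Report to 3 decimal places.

The lottery's expected utility is 0.65·u(1000) + 0.35·u(0) = 0.65·1000^α (since u(0) = 0 for α > 0).
Setting u(600) equal to that: 600^α = 0.65·1000^α ⇒ (600/1000)^α = 0.65.
Take logs: α = ln 0.65 / ln(600/1000) ≈ 0.84331.

α ≈ 0.843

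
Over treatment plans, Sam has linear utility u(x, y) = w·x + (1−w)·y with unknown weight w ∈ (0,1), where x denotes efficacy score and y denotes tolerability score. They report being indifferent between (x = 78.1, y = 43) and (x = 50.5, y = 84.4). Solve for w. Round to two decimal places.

w = 0.60

Indifference: w·78.1 + (1−w)·43 = w·50.5 + (1−w)·84.4.
w·(78.1−50.5) = (1−w)·(84.4−43), i.e. w·27.6 = (1−w)·41.4.
The marginal rate of substitution is 41.4/27.6, so w = 41.4/(27.6+41.4) = 0.60.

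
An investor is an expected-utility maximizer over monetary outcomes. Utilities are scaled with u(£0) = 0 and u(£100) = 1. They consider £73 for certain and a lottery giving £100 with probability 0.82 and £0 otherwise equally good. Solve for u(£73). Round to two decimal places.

By the standard-gamble method, u(£73) is just the indifference probability on the best outcome: 0.82.

0.82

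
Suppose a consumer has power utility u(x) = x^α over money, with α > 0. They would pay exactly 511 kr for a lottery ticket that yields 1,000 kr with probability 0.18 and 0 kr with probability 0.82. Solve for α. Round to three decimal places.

Since u(0) = 0, the lottery's EU is 0.18·1000^α.
Setting u(511) equal to that: 511^α = 0.18·1000^α ⇒ (511/1000)^α = 0.18.
Take logs: α = ln 0.18 / ln(511/1000) ≈ 2.55412.

α ≈ 2.554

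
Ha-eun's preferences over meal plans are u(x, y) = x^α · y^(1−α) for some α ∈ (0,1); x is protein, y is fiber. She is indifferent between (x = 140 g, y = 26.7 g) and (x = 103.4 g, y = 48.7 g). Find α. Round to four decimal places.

α ≈ 0.6648

The Cobb–Douglas utilities coincide, so 140^α·26.7^(1−α) = 103.4^α·48.7^(1−α).
Rearrange to (140/103.4)^α = (48.7/26.7)^(1−α) and take logs: α·0.3030375 = (1−α)·0.6010155.
Thus α·(0.9040530) = 0.6010155, so α = 0.6010155/0.9040530 ≈ 0.6648.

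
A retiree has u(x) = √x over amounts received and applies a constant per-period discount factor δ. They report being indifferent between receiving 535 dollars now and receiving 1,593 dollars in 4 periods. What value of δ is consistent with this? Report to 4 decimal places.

δ ≈ 0.8725

The payoff in 4 periods is discounted by δ^4, so u(535) = δ^4·u(1593) and δ^4 = u(535)/u(1593).
Since u(x) = √x, δ^4 = √(535/1593) = 0.57952.
Taking the 4th root: δ = 0.57952^(1/4) ≈ 0.8725.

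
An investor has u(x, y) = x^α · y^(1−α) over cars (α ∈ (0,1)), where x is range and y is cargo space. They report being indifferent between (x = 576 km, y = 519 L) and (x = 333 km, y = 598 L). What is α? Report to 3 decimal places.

α ≈ 0.205

Set the two utilities equal: 576^α·519^(1−α) = 333^α·598^(1−α).
(576/333)^α = (598/519)^(1−α); take logs: α·ln(576/333) = (1−α)·ln(598/519), i.e. α·0.547965 = (1−α)·0.141687.
With A = 0.547965 and B = 0.141687: α·A = (1−α)·B, so α = B/(A+B) = 0.141687/0.689652 ≈ 0.205.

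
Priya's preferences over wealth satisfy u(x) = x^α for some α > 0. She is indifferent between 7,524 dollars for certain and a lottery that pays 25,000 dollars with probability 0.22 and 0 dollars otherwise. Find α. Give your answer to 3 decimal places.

EU(lottery) = 0.22·25000^α + 0.78·0 = 0.22·25000^α.
Setting u(7524) equal to that: 7524^α = 0.22·25000^α ⇒ (7524/25000)^α = 0.22.
Take logs: α = ln 0.22 / ln(7524/25000) ≈ 1.26096.

α ≈ 1.261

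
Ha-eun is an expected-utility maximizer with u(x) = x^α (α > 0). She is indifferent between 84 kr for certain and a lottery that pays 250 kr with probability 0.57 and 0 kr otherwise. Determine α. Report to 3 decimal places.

α ≈ 0.515

The lottery's expected utility is 0.57·u(250) + 0.43·u(0) = 0.57·250^α (since u(0) = 0 for α > 0).
Equating: 84^α = 0.57·250^α, i.e. 0.3360^α = 0.57.
Take logs: α = ln 0.57 / ln(84/250) ≈ 0.51540.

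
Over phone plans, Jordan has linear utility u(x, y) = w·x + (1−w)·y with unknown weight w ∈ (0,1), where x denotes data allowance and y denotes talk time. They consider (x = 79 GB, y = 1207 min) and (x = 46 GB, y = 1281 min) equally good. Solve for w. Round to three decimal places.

w = 0.692

u(79,1207) = u(46,1281) means w·79 + (1−w)·1207 = w·46 + (1−w)·1281.
Collecting terms: w·33 = (1−w)·74.
Hence w = 74/(33+74) = 74/107 = 0.692.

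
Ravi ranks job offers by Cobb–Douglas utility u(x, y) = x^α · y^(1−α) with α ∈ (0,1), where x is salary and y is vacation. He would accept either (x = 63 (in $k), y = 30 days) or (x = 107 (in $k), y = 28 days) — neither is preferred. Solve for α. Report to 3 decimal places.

α ≈ 0.115

Indifference: 63^α · 30^(1−α) = 107^α · 28^(1−α).
(63/107)^α = (28/30)^(1−α); take logs: α·ln(63/107) = (1−α)·ln(28/30), i.e. α·-0.529694 = (1−α)·-0.068993.
So α/(1−α) = (-0.068993)/(-0.529694) = 0.130251, and α = 0.130251/1.130251 ≈ 0.115.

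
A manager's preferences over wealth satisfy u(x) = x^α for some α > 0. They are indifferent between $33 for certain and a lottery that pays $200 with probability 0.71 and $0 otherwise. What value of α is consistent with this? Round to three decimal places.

α ≈ 0.190

The lottery's expected utility is 0.71·u(200) + 0.29·u(0) = 0.71·200^α (since u(0) = 0 for α > 0).
Equating: 33^α = 0.71·200^α, i.e. 0.1650^α = 0.71.
Take logs: α = ln 0.71 / ln(33/200) ≈ 0.19008.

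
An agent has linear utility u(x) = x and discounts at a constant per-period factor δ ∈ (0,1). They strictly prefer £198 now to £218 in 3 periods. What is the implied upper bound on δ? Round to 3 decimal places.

δ < 0.968

Comparing present values: 198 > δ^3·218.
So δ^3 < 198/218 = 0.90826; taking the cube root of both positive sides preserves the inequality.
δ < 0.90826^(1/3) = 0.968.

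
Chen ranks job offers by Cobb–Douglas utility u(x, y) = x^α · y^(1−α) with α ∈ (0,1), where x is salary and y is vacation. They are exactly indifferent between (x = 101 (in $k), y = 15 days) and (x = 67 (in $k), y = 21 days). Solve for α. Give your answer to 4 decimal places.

Indifference: 101^α · 15^(1−α) = 67^α · 21^(1−α).
Rearrange to (101/67)^α = (21/15)^(1−α) and take logs: α·0.4104279 = (1−α)·0.3364722.
With A = 0.4104279 and B = 0.3364722: α·A = (1−α)·B, so α = B/(A+B) = 0.3364722/0.7469001 ≈ 0.4505.

α ≈ 0.4505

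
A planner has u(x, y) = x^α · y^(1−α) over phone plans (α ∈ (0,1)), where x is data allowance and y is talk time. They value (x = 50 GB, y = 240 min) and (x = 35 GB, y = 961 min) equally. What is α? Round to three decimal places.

α ≈ 0.795

The Cobb–Douglas utilities coincide, so 50^α·240^(1−α) = 35^α·961^(1−α).
Taking logs: α·ln 50 + (1−α)·ln 240 = α·ln 35 + (1−α)·ln 961, i.e. α·0.356675 = (1−α)·1.387335.
So α/(1−α) = (1.387335)/(0.356675) = 3.889633, and α = 3.889633/4.889633 ≈ 0.795.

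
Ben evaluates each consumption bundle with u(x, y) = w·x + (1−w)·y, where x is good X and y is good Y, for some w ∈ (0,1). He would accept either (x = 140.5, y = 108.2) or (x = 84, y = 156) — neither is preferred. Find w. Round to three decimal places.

Equating utilities: w·140.5 + (1−w)·108.2 = w·84 + (1−w)·156.
w·(140.5−84) = (1−w)·(156−108.2), i.e. w·56.5 = (1−w)·47.8.
Hence w = 47.8/(56.5+47.8) = 47.8/104.3 = 0.458.

w = 0.458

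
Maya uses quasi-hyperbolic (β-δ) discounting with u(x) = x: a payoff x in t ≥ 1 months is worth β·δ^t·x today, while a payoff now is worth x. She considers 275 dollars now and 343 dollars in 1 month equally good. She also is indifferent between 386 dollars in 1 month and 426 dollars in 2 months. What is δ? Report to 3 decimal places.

From the later pair, β·δ^1·386 = β·δ^2·426; dividing through, δ = 386/426 = 0.90610.

δ ≈ 0.906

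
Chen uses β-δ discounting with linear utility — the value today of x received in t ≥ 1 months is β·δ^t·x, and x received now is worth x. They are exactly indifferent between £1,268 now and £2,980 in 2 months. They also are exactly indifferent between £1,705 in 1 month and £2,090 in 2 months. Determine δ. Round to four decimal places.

δ ≈ 0.8158

From the later pair, β·δ^1·1705 = β·δ^2·2090; dividing through, δ = 1705/2090 = 0.81579.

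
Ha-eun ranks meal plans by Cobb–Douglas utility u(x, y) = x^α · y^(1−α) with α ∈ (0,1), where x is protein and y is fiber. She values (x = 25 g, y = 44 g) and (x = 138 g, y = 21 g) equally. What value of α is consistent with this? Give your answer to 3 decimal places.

α ≈ 0.302

Set the two utilities equal: 25^α·44^(1−α) = 138^α·21^(1−α).
Taking logs: α·ln 25 + (1−α)·ln 44 = α·ln 138 + (1−α)·ln 21, i.e. α·-1.708378 = (1−α)·-0.739667.
Thus α·(-2.448045) = -0.739667, so α = -0.739667/-2.448045 ≈ 0.302.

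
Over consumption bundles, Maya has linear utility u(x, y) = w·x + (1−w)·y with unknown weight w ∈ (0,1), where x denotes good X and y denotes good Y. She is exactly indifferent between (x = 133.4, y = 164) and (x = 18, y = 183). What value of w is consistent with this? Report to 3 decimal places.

w = 0.141

u(133.4,164) = u(18,183) means w·133.4 + (1−w)·164 = w·18 + (1−w)·183.
w·(133.4−18) = (1−w)·(183−164), i.e. w·115.4 = (1−w)·19.
Hence w = 19/(115.4+19) = 19/134.4 = 0.141.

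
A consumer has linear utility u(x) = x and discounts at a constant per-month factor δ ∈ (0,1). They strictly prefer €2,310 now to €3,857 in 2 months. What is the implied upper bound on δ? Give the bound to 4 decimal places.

δ < 0.7739

Comparing present values: 2310 > δ^2·3857.
Hence δ^2 < 2310/3857 = 0.59891, and x ↦ x^(1/2) is increasing on (0,∞).
δ < (2310/3857)^(1/2) ≈ 0.7739.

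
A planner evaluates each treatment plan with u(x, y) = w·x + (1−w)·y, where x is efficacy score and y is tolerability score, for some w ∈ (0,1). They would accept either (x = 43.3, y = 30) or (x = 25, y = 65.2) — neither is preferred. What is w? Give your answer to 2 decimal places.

w = 0.66

u(43.3,30) = u(25,65.2) means w·43.3 + (1−w)·30 = w·25 + (1−w)·65.2.
Collecting terms: w·18.3 = (1−w)·35.2.
Hence w = 35.2/(18.3+35.2) = 35.2/53.5 = 0.66.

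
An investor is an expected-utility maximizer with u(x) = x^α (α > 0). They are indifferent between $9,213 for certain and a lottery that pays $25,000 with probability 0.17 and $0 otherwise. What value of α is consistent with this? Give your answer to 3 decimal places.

Since u(0) = 0, the lottery's EU is 0.17·25000^α.
Setting u(9213) equal to that: 9213^α = 0.17·25000^α ⇒ (9213/25000)^α = 0.17.
α = ln(0.17) / ln(9213/25000) = -1.771957/-0.998260 ≈ 1.775.

α ≈ 1.775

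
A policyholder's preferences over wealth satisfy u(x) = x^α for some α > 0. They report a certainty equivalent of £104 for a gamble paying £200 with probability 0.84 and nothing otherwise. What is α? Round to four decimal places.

The lottery's expected utility is 0.84·u(200) + 0.16·u(0) = 0.84·200^α (since u(0) = 0 for α > 0).
Indifference: 104^α = 0.84·200^α, so (104/200)^α = 0.84.
α = ln(0.84) / ln(104/200) = -0.1743534/-0.6539265 ≈ 0.2666.

α ≈ 0.2666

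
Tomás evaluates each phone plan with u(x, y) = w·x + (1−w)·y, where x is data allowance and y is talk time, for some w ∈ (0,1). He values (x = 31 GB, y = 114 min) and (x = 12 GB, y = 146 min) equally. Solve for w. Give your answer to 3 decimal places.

w = 0.627

u(31,114) = u(12,146) means w·31 + (1−w)·114 = w·12 + (1−w)·146.
Rearranging, 19·w − 32·(1−w) = 0.
The marginal rate of substitution is 32/19, so w = 32/(19+32) = 0.627.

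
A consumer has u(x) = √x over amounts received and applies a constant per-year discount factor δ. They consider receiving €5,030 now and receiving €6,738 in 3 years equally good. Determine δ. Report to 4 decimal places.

δ ≈ 0.9524

Equating discounted utilities: u(5030) = δ^3·u(6738) ⇒ δ^3 = u(5030)/u(6738).
Since u(x) = √x, δ^3 = √(5030/6738) = 0.86401.
Taking the cube root: δ = 0.86401^(1/3) ≈ 0.9524.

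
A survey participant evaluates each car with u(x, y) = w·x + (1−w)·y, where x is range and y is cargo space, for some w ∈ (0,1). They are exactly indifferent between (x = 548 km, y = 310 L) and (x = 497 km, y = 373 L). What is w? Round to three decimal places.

w = 0.553

u(548,310) = u(497,373) means w·548 + (1−w)·310 = w·497 + (1−w)·373.
w·(548−497) = (1−w)·(373−310), i.e. w·51 = (1−w)·63.
The marginal rate of substitution is 63/51, so w = 63/(51+63) = 0.553.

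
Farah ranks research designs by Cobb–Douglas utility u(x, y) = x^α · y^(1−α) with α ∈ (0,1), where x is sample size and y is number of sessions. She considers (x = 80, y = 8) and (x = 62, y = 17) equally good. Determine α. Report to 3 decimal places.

α ≈ 0.747

The Cobb–Douglas utilities coincide, so 80^α·8^(1−α) = 62^α·17^(1−α).
Rearrange to (80/62)^α = (17/8)^(1−α) and take logs: α·0.254892 = (1−α)·0.753772.
With A = 0.254892 and B = 0.753772: α·A = (1−α)·B, so α = B/(A+B) = 0.753772/1.008664 ≈ 0.747.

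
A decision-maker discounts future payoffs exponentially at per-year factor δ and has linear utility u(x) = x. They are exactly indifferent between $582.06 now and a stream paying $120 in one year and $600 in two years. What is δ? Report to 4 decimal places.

The stream is worth 120δ + 600δ² today, so 120δ + 600δ² = 582.06.
Rearranged: 600δ² + 120δ − 582.06 = 0.
By the quadratic formula (taking the positive root), δ = (−120 + √1411344.00) / 1200 ≈ 0.8900.

δ ≈ 0.8900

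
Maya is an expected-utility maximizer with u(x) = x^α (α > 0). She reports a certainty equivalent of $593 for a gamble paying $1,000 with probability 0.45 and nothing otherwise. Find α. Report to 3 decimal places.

α ≈ 1.528

EU(lottery) = 0.45·1000^α + 0.55·0 = 0.45·1000^α.
Setting u(593) equal to that: 593^α = 0.45·1000^α ⇒ (593/1000)^α = 0.45.
Taking logs: α·ln(593/1000) = ln(0.45), so α = -0.798508 / -0.522561 ≈ 1.528.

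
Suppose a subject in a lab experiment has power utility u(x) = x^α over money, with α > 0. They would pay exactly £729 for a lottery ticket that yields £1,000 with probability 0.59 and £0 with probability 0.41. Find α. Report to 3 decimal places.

α ≈ 1.669

Since u(0) = 0, the lottery's EU is 0.59·1000^α.
Indifference: 729^α = 0.59·1000^α, so (729/1000)^α = 0.59.
Taking logs: α·ln(729/1000) = ln(0.59), so α = -0.527633 / -0.316082 ≈ 1.669.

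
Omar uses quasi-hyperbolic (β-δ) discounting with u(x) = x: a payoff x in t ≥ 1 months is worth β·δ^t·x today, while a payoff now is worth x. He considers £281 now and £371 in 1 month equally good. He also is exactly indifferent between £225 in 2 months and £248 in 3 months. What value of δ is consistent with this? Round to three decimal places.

δ ≈ 0.907

From the later pair, β·δ^2·225 = β·δ^3·248; dividing through, δ = 225/248 = 0.90726.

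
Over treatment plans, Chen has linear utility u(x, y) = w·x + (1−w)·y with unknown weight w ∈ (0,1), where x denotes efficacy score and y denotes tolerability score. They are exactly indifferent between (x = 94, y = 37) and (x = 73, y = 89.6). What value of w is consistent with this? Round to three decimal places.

Indifference: w·94 + (1−w)·37 = w·73 + (1−w)·89.6.
Rearranging, 21·w − 52.6·(1−w) = 0.
Hence w = 52.6/(21+52.6) = 52.6/73.6 = 0.715.

w = 0.715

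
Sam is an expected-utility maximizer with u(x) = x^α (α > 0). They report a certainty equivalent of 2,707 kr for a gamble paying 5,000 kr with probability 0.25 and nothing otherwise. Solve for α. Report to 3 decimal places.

The lottery's expected utility is 0.25·u(5000) + 0.75·u(0) = 0.25·5000^α (since u(0) = 0 for α > 0).
Indifference: 2707^α = 0.25·5000^α, so (2707/5000)^α = 0.25.
α = ln(0.25) / ln(2707/5000) = -1.386294/-0.613597 ≈ 2.259.

α ≈ 2.259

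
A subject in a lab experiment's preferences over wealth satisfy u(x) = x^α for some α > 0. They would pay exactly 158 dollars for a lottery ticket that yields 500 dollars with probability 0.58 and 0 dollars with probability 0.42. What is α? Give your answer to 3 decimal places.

The lottery's expected utility is 0.58·u(500) + 0.42·u(0) = 0.58·500^α (since u(0) = 0 for α > 0).
Equating: 158^α = 0.58·500^α, i.e. 0.3160^α = 0.58.
Taking logs: α·ln(158/500) = ln(0.58), so α = -0.544727 / -1.152013 ≈ 0.473.

α ≈ 0.473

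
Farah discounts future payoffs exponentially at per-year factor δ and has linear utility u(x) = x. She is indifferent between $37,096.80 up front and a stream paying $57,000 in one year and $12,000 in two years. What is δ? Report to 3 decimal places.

Equating present values: 37096.80 = 57000δ + 12000δ².
So 12000δ² + 57000δ − 37096.80 = 0.
δ = (−57000 + √(57000² + 4·12000·37096.80)) / (2·12000) = (−57000 + √5029646400.00) / 24000 ≈ 0.580.

δ ≈ 0.580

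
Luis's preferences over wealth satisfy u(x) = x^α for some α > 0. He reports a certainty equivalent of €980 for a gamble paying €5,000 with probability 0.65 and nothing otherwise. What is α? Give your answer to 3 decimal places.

α ≈ 0.264

EU(lottery) = 0.65·5000^α + 0.35·0 = 0.65·5000^α.
Setting u(980) equal to that: 980^α = 0.65·5000^α ⇒ (980/5000)^α = 0.65.
Take logs: α = ln 0.65 / ln(980/5000) ≈ 0.26434.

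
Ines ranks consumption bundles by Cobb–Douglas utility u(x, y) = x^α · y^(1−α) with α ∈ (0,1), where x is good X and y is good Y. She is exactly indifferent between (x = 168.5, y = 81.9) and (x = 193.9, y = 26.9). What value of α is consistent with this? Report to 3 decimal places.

Indifference: 168.5^α · 81.9^(1−α) = 193.9^α · 26.9^(1−α).
(168.5/193.9)^α = (26.9/81.9)^(1−α); take logs: α·ln(168.5/193.9) = (1−α)·ln(26.9/81.9), i.e. α·-0.140407 = (1−α)·-1.113373.
Thus α·(-1.253780) = -1.113373, so α = -1.113373/-1.253780 ≈ 0.888.

α ≈ 0.888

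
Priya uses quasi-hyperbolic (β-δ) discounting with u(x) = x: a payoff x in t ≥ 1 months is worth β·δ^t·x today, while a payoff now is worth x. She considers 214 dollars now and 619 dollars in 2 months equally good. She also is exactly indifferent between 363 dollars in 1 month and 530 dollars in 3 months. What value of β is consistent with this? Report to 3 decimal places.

Both payoffs in the second observation are in the future, so β drops out: δ^1·363 = δ^3·530 ⇒ δ^2 = 363/530 = 0.68491, so δ = 0.82759.
The first indifference: 214 = β·δ^2·619, so β = 214/(δ^2·619) = 214/(0.68491·619) ≈ 0.505.

β ≈ 0.505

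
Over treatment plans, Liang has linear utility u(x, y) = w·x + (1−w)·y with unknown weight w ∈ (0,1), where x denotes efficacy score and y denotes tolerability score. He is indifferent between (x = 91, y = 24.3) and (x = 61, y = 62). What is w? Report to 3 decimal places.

u(91,24.3) = u(61,62) means w·91 + (1−w)·24.3 = w·61 + (1−w)·62.
Rearranging, 30·w − 37.7·(1−w) = 0.
The marginal rate of substitution is 37.7/30, so w = 37.7/(30+37.7) = 0.557.

w = 0.557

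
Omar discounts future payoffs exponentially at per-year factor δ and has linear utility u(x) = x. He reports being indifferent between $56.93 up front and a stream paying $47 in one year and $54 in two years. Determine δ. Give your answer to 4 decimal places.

δ ≈ 0.6800

Equating present values: 56.93 = 47δ + 54δ².
Rearranged: 54δ² + 47δ − 56.93 = 0.
By the quadratic formula (taking the positive root), δ = (−47 + √14505.88) / 108 ≈ 0.6800.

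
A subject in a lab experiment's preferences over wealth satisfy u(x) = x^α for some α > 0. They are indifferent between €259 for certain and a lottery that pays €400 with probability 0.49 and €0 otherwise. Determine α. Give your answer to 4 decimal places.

α ≈ 1.6413

Since u(0) = 0, the lottery's EU is 0.49·400^α.
Setting u(259) equal to that: 259^α = 0.49·400^α ⇒ (259/400)^α = 0.49.
Take logs: α = ln 0.49 / ln(259/400) ≈ 1.641256.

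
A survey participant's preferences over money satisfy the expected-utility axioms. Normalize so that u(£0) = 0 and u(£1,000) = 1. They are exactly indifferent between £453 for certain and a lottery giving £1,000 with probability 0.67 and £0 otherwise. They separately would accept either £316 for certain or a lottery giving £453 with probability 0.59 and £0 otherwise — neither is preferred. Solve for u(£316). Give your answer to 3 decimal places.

0.395

From the first indifference, u(£453) = 0.67·u(£1,000) + 0.33·u(£0) = 0.67·1 + 0.33·0 = 0.67.
Chaining: u(£316) = 0.59·0.67 + 0.41·0.00 = 0.3953.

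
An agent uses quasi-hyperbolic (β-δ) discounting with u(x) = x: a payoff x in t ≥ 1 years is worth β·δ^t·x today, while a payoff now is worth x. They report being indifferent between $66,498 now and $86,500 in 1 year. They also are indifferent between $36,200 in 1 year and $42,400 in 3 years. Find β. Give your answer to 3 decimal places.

From the later pair, β·δ^1·36200 = β·δ^3·42400; dividing through, δ^2 = 36200/42400 = 0.85377, so δ = 0.92400.
Now use the now-vs-future pair: 66498 = β·δ·86500 gives β = 66498/(0.92400·86500) ≈ 0.832.

β ≈ 0.832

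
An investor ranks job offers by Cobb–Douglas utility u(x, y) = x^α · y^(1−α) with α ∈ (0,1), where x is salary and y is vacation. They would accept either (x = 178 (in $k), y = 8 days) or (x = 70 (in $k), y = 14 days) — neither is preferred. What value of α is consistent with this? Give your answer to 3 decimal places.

Set the two utilities equal: 178^α·8^(1−α) = 70^α·14^(1−α).
Rearrange to (178/70)^α = (14/8)^(1−α) and take logs: α·0.933288 = (1−α)·0.559616.
With A = 0.933288 and B = 0.559616: α·A = (1−α)·B, so α = B/(A+B) = 0.559616/1.492904 ≈ 0.375.

α ≈ 0.375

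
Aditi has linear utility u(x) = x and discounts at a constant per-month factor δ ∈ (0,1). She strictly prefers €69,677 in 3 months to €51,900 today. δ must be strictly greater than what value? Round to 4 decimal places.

The preference means 51900 < δ^3·69677.
Dividing by 69677: δ^3 > 0.74487. Both sides are positive, so the cube root keeps the direction.
δ > (51900/69677)^(1/3) ≈ 0.9065.

δ > 0.9065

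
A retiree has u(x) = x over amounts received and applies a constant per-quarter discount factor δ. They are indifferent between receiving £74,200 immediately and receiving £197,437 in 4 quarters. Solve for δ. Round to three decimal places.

The payoff in 4 quarters is discounted by δ^4, so u(74200) = δ^4·u(197437) and δ^4 = u(74200)/u(197437).
With u(x) = x: δ^4 = 74200/197437 = 0.37582.
So δ = 0.37582^(1/4) ≈ 0.783.

δ ≈ 0.783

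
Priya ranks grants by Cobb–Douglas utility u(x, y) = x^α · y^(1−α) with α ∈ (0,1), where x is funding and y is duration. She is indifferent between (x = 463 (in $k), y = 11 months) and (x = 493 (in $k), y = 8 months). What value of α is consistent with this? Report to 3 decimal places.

α ≈ 0.835

The Cobb–Douglas utilities coincide, so 463^α·11^(1−α) = 493^α·8^(1−α).
Taking logs: α·ln 463 + (1−α)·ln 11 = α·ln 493 + (1−α)·ln 8, i.e. α·-0.062782 = (1−α)·-0.318454.
So α/(1−α) = (-0.318454)/(-0.062782) = 5.072377, and α = 5.072377/6.072377 ≈ 0.835.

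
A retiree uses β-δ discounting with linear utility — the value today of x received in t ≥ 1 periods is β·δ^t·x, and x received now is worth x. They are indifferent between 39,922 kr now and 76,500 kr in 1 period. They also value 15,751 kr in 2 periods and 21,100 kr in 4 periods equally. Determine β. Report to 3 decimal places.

Both payoffs in the second observation are in the future, so β drops out: δ^2·15751 = δ^4·21100 ⇒ δ^2 = 15751/21100 = 0.74649, so δ = 0.86400.
Substituting δ into 39922 = β·δ·76500: β = 39922/(66095.862) ≈ 0.604.

β ≈ 0.604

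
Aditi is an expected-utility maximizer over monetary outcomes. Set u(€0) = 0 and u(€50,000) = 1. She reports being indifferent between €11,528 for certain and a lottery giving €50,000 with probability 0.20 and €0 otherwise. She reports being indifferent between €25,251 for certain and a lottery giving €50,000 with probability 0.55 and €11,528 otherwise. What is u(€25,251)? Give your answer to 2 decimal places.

0.64

First, u(€11,528) = 0.20·u(€50,000) + 0.80·u(€0) = 0.20.
Then u(€25,251) = 0.55·u(€50,000) + 0.45·u(€11,528) = 0.55·1.00 + 0.45·0.20 = 0.6400.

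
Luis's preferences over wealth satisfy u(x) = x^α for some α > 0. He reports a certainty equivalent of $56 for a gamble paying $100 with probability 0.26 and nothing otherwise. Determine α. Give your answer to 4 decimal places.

α ≈ 2.3233

EU(lottery) = 0.26·100^α + 0.74·0 = 0.26·100^α.
Equating: 56^α = 0.26·100^α, i.e. 0.5600^α = 0.26.
Taking logs: α·ln(56/100) = ln(0.26), so α = -1.3470736 / -0.5798185 ≈ 2.3233.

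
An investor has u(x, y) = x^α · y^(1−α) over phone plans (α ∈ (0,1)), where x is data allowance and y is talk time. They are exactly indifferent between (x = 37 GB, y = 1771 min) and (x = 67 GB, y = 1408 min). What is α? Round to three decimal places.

The Cobb–Douglas utilities coincide, so 37^α·1771^(1−α) = 67^α·1408^(1−α).
(37/67)^α = (1408/1771)^(1−α); take logs: α·ln(37/67) = (1−α)·ln(1408/1771), i.e. α·-0.593775 = (1−α)·-0.229374.
Thus α·(-0.823149) = -0.229374, so α = -0.229374/-0.823149 ≈ 0.279.

α ≈ 0.279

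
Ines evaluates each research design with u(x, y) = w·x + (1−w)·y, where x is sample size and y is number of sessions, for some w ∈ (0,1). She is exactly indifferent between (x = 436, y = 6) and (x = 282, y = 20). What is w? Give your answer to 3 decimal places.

Equating utilities: w·436 + (1−w)·6 = w·282 + (1−w)·20.
w·(436−282) = (1−w)·(20−6), i.e. w·154 = (1−w)·14.
The marginal rate of substitution is 14/154, so w = 14/(154+14) = 0.083.

w = 0.083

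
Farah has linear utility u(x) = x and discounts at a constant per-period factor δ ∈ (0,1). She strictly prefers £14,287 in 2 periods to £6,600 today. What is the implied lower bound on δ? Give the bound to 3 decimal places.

δ > 0.680

Under u(x) = x this choice says 6600 < δ^2·14287.
Dividing by 14287: δ^2 > 0.46196. Both sides are positive, so the square root keeps the direction.
δ > (6600/14287)^(1/2) ≈ 0.680.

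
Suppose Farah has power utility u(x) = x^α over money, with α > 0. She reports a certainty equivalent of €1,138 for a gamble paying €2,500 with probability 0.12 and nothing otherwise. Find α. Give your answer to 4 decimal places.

α ≈ 2.6940

The lottery's expected utility is 0.12·u(2500) + 0.88·u(0) = 0.12·2500^α (since u(0) = 0 for α > 0).
Equating: 1138^α = 0.12·2500^α, i.e. 0.4552^α = 0.12.
Taking logs: α·ln(1138/2500) = ln(0.12), so α = -2.1202635 / -0.7870184 ≈ 2.6940.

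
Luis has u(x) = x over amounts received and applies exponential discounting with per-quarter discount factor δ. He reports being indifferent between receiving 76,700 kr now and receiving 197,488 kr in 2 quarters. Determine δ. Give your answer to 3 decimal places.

The payoff in 2 quarters is discounted by δ^2, so u(76700) = δ^2·u(197488) and δ^2 = u(76700)/u(197488).
With u(x) = x: δ^2 = 76700/197488 = 0.38838.
So δ = 0.38838^(1/2) ≈ 0.623.

δ ≈ 0.623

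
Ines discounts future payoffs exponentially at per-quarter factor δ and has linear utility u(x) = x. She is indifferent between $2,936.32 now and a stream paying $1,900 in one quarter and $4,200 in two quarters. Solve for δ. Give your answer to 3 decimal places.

δ ≈ 0.640

The stream is worth 1900δ + 4200δ² today, so 1900δ + 4200δ² = 2936.32.
That is, 4200δ² + 1900δ − 2936.32 = 0, a quadratic in δ.
The positive root is δ = [−1900 + √(1900² + 4·4200·2936.32)] / (2·4200) = (−1900 + 7276.000)/8400 ≈ 0.640.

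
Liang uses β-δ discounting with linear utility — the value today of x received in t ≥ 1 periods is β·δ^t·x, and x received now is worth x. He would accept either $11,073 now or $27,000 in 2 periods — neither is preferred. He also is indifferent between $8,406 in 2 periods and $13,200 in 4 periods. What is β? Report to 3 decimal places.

β ≈ 0.644

The second indifference involves only future payoffs, so β cancels: β·δ^2·8406 = β·δ^4·13200, giving δ^2 = 8406/13200 = 0.63682, so δ = 0.79801.
Substituting δ into 11073 = β·δ^2·27000: β = 11073/(17194.091) ≈ 0.644.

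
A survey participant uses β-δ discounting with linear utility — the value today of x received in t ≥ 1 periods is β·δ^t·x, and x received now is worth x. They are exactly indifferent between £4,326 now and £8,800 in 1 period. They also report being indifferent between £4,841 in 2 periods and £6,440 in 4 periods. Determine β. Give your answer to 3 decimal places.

From the later pair, β·δ^2·4841 = β·δ^4·6440; dividing through, δ^2 = 4841/6440 = 0.75171, so δ = 0.86701.
Now use the now-vs-future pair: 4326 = β·δ·8800 gives β = 4326/(0.86701·8800) ≈ 0.567.

β ≈ 0.567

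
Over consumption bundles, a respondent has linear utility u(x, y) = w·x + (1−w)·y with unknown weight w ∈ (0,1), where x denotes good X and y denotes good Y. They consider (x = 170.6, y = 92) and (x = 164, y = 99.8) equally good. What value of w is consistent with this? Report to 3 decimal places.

u(170.6,92) = u(164,99.8) means w·170.6 + (1−w)·92 = w·164 + (1−w)·99.8.
w·(170.6−164) = (1−w)·(99.8−92), i.e. w·6.6 = (1−w)·7.8.
The marginal rate of substitution is 7.8/6.6, so w = 7.8/(6.6+7.8) = 0.542.

w = 0.542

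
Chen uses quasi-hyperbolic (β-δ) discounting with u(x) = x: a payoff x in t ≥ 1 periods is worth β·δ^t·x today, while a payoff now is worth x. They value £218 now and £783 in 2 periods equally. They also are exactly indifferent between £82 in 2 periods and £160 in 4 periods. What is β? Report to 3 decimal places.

Both payoffs in the second observation are in the future, so β drops out: δ^2·82 = δ^4·160 ⇒ δ^2 = 82/160 = 0.51250, so δ = 0.71589.
Now use the now-vs-future pair: 218 = β·δ^2·783 gives β = 218/(0.51250·783) ≈ 0.543.

β ≈ 0.543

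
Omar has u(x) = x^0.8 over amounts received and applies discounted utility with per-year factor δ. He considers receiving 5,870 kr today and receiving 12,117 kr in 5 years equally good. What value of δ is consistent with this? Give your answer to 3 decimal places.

δ ≈ 0.891

Equating discounted utilities: u(5870) = δ^5·u(12117) ⇒ δ^5 = u(5870)/u(12117).
With u(x) = x^0.8: δ^5 = 5870^0.8/12117^0.8 = (5870/12117)^0.8 = 0.56001.
Hence δ = (0.56001)^(1/5) = 0.89051.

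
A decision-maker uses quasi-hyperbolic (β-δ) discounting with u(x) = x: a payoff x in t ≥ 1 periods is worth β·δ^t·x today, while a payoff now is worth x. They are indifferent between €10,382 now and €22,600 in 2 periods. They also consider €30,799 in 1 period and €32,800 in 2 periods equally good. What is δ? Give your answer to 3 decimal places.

δ ≈ 0.939

From the later pair, β·δ^1·30799 = β·δ^2·32800; dividing through, δ = 30799/32800 = 0.93899.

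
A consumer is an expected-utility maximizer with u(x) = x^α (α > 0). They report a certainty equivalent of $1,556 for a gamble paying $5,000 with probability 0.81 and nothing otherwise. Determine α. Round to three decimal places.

α ≈ 0.181

The lottery's expected utility is 0.81·u(5000) + 0.19·u(0) = 0.81·5000^α (since u(0) = 0 for α > 0).
Setting u(1556) equal to that: 1556^α = 0.81·5000^α ⇒ (1556/5000)^α = 0.81.
Taking logs: α·ln(1556/5000) = ln(0.81), so α = -0.210721 / -1.167319 ≈ 0.181.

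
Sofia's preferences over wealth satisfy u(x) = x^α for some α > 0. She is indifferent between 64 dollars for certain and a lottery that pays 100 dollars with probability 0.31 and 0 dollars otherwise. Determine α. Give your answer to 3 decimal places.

The lottery's expected utility is 0.31·u(100) + 0.69·u(0) = 0.31·100^α (since u(0) = 0 for α > 0).
Setting u(64) equal to that: 64^α = 0.31·100^α ⇒ (64/100)^α = 0.31.
Taking logs: α·ln(64/100) = ln(0.31), so α = -1.171183 / -0.446287 ≈ 2.624.

α ≈ 2.624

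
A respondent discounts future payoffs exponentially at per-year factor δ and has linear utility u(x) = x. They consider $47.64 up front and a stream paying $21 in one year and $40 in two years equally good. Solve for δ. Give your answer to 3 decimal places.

The stream is worth 21δ + 40δ² today, so 21δ + 40δ² = 47.64.
So 40δ² + 21δ − 47.64 = 0.
The positive root is δ = [−21 + √(21² + 4·40·47.64)] / (2·40) = (−21 + 89.796)/80 ≈ 0.860.

δ ≈ 0.860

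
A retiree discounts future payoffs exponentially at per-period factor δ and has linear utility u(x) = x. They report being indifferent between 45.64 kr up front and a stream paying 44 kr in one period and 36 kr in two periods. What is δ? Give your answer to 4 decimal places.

δ ≈ 0.6700

The stream is worth 44δ + 36δ² today, so 44δ + 36δ² = 45.64.
So 36δ² + 44δ − 45.64 = 0.
δ = (−44 + √(44² + 4·36·45.64)) / (2·36) = (−44 + √8508.16) / 72 ≈ 0.6700.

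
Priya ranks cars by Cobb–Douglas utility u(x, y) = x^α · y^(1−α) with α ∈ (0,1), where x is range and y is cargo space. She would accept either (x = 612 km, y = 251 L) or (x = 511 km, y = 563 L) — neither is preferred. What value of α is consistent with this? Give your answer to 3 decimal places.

α ≈ 0.817

Set the two utilities equal: 612^α·251^(1−α) = 511^α·563^(1−α).
(612/511)^α = (563/251)^(1−α); take logs: α·ln(612/511) = (1−α)·ln(563/251), i.e. α·0.180363 = (1−α)·0.807827.
So α/(1−α) = (0.807827)/(0.180363) = 4.478895, and α = 4.478895/5.478895 ≈ 0.817.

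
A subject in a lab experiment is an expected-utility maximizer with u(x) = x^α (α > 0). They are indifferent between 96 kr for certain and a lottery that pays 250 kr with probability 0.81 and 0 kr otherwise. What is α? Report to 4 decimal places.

Since u(0) = 0, the lottery's EU is 0.81·250^α.
Equating: 96^α = 0.81·250^α, i.e. 0.3840^α = 0.81.
Take logs: α = ln 0.81 / ln(96/250) ≈ 0.220163.

α ≈ 0.2202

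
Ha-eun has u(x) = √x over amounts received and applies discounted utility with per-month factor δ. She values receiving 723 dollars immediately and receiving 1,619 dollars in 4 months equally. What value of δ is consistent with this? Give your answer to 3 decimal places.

Indifference means u(723) = δ^4 · u(1619), so δ^4 = u(723)/u(1619).
Since u(x) = √x, δ^4 = √(723/1619) = 0.66826.
Taking the 4th root: δ = 0.66826^(1/4) ≈ 0.904.

δ ≈ 0.904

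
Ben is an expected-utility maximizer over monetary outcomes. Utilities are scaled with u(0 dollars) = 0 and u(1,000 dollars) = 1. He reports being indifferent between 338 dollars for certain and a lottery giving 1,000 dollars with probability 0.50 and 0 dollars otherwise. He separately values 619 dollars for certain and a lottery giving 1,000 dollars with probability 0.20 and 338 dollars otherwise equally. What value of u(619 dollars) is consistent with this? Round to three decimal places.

The first gamble pins u(338 dollars): it must equal 0.50·1 + 0.50·0 = 0.50.
The second indifference gives u(619 dollars) = 0.20·u(1,000 dollars) + 0.80·u(338 dollars) = 0.20·1.00 + 0.80·0.50 = 0.6000.

0.600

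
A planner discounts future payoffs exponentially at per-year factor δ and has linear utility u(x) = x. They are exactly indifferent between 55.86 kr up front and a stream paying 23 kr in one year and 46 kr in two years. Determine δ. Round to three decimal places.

Equating present values: 55.86 = 23δ + 46δ².
Rearranged: 46δ² + 23δ − 55.86 = 0.
The positive root is δ = [−23 + √(23² + 4·46·55.86)] / (2·46) = (−23 + 103.958)/92 ≈ 0.880.

δ ≈ 0.880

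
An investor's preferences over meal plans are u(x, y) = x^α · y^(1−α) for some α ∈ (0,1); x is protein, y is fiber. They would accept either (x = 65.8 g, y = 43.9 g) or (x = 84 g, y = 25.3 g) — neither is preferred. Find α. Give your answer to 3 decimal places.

Set the two utilities equal: 65.8^α·43.9^(1−α) = 84^α·25.3^(1−α).
(65.8/84)^α = (25.3/43.9)^(1−α); take logs: α·ln(65.8/84) = (1−α)·ln(25.3/43.9), i.e. α·-0.244197 = (1−α)·-0.551110.
Thus α·(-0.795307) = -0.551110, so α = -0.551110/-0.795307 ≈ 0.693.

α ≈ 0.693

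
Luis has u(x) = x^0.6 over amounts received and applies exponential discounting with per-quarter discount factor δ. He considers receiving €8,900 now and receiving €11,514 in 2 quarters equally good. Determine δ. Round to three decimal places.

Indifference means u(8900) = δ^2 · u(11514), so δ^2 = u(8900)/u(11514).
Since u(x) = x^0.6, δ^2 = (8900/11514)^0.6 = 0.77297^0.6 = 0.85684.
Hence δ = (0.85684)^(1/2) = 0.92565.

δ ≈ 0.926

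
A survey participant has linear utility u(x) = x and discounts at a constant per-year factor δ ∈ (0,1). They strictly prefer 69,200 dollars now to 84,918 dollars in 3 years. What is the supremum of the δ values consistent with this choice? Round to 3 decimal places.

Comparing present values: 69200 > δ^3·84918.
Dividing by 84918: δ^3 < 0.81490. Both sides are positive, so the cube root keeps the direction.
δ < 0.81490^(1/3) = 0.934.

δ < 0.934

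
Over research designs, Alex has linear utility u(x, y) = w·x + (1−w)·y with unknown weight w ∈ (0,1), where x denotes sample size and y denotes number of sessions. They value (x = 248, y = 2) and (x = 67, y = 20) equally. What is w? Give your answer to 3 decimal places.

w = 0.090

Equating utilities: w·248 + (1−w)·2 = w·67 + (1−w)·20.
Rearranging, 181·w − 18·(1−w) = 0.
The marginal rate of substitution is 18/181, so w = 18/(181+18) = 0.090.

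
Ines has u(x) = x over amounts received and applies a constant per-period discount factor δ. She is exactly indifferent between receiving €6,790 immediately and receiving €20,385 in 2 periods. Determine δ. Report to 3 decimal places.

δ ≈ 0.577

Equating discounted utilities: u(6790) = δ^2·u(20385) ⇒ δ^2 = u(6790)/u(20385).
With u(x) = x: δ^2 = 6790/20385 = 0.33309.
So δ = 0.33309^(1/2) ≈ 0.577.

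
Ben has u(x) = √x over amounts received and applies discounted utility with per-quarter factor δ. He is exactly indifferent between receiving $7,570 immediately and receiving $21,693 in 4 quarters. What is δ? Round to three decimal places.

Equating discounted utilities: u(7570) = δ^4·u(21693) ⇒ δ^4 = u(7570)/u(21693).
Since u(x) = √x, δ^4 = √(7570/21693) = 0.59073.
Taking the 4th root: δ = 0.59073^(1/4) ≈ 0.877.

δ ≈ 0.877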